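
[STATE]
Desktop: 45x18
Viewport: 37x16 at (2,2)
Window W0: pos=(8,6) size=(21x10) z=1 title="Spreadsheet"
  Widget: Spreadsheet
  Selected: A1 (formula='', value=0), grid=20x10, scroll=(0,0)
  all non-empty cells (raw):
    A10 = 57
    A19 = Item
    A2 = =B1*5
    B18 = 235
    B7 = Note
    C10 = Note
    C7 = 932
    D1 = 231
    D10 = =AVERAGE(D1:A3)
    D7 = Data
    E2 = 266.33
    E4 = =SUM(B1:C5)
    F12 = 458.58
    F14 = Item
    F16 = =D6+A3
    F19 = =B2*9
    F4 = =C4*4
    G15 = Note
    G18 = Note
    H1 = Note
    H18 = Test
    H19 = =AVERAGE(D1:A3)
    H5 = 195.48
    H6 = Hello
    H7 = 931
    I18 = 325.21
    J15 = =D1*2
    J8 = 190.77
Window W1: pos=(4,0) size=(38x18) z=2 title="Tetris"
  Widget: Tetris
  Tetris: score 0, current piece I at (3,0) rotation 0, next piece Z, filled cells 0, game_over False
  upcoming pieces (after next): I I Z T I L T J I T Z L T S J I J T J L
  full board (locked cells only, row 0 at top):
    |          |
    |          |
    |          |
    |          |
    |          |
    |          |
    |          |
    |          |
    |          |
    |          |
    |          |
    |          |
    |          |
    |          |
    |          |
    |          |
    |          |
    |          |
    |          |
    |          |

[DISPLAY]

  ┠──────────────────────────────────
  ┃          │Next:                  
  ┃          │▓▓                     
  ┃          │ ▓▓                    
  ┃          │                       
  ┃          │                       
  ┃          │                       
  ┃          │Score:                 
  ┃          │0                      
  ┃          │                       
  ┃          │                       
  ┃          │                       
  ┃          │                       
  ┃          │                       
  ┃          │                       
  ┗━━━━━━━━━━━━━━━━━━━━━━━━━━━━━━━━━━


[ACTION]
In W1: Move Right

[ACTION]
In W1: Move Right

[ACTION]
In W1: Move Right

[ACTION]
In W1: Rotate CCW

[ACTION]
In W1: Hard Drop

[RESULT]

  ┠──────────────────────────────────
  ┃          │Next:                  
  ┃          │████                   
  ┃          │                       
  ┃          │                       
  ┃          │                       
  ┃          │                       
  ┃          │Score:                 
  ┃          │0                      
  ┃          │                       
  ┃          │                       
  ┃      █   │                       
  ┃      █   │                       
  ┃      █   │                       
  ┃      █   │                       
  ┗━━━━━━━━━━━━━━━━━━━━━━━━━━━━━━━━━━


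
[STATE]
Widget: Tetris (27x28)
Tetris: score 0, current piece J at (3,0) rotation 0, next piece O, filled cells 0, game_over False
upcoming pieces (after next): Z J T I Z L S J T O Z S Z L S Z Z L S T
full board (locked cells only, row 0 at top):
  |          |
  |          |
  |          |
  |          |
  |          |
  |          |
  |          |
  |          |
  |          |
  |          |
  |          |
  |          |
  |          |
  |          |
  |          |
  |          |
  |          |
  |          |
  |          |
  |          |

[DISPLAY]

   █      │Next:           
   ███    │▓▓              
          │▓▓              
          │                
          │                
          │                
          │Score:          
          │0               
          │                
          │                
          │                
          │                
          │                
          │                
          │                
          │                
          │                
          │                
          │                
          │                
          │                
          │                
          │                
          │                
          │                
          │                
          │                
          │                


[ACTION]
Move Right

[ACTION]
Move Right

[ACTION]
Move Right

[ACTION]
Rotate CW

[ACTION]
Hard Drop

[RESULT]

    ▓▓    │Next:           
    ▓▓    │▓▓              
          │ ▓▓             
          │                
          │                
          │                
          │Score:          
          │0               
          │                
          │                
          │                
          │                
          │                
          │                
          │                
          │                
          │                
      ██  │                
      █   │                
      █   │                
          │                
          │                
          │                
          │                
          │                
          │                
          │                
          │                


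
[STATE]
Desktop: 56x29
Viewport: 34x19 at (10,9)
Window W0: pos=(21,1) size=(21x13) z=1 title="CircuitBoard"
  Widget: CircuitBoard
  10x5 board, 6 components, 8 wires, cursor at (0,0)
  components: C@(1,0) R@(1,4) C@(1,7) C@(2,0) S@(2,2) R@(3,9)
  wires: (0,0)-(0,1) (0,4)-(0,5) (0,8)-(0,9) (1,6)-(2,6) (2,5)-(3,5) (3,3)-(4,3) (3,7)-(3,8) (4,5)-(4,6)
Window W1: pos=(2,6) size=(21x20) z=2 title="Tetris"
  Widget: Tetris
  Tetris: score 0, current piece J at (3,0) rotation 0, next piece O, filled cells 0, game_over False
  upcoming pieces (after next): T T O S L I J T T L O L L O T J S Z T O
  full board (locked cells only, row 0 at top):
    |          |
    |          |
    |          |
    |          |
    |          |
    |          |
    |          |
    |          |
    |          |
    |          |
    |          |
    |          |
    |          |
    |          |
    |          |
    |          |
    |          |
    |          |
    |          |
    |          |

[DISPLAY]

   │Next:   ┃   C       S      ┃  
   │▓▓      ┃                  ┃  
   │▓▓      ┃               ·  ┃  
   │        ┃               │  ┃  
   │        ┃━━━━━━━━━━━━━━━━━━┛  
   │        ┃                     
   │Score:  ┃                     
   │0       ┃                     
   │        ┃                     
   │        ┃                     
   │        ┃                     
   │        ┃                     
   │        ┃                     
   │        ┃                     
   │        ┃                     
   │        ┃                     
━━━━━━━━━━━━┛                     
                                  
                                  


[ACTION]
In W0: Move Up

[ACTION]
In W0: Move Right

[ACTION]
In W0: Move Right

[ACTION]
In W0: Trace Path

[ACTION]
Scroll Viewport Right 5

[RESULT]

ext:   ┃   C       S      ┃       
▓      ┃                  ┃       
▓      ┃               ·  ┃       
       ┃               │  ┃       
       ┃━━━━━━━━━━━━━━━━━━┛       
       ┃                          
core:  ┃                          
       ┃                          
       ┃                          
       ┃                          
       ┃                          
       ┃                          
       ┃                          
       ┃                          
       ┃                          
       ┃                          
━━━━━━━┛                          
                                  
                                  


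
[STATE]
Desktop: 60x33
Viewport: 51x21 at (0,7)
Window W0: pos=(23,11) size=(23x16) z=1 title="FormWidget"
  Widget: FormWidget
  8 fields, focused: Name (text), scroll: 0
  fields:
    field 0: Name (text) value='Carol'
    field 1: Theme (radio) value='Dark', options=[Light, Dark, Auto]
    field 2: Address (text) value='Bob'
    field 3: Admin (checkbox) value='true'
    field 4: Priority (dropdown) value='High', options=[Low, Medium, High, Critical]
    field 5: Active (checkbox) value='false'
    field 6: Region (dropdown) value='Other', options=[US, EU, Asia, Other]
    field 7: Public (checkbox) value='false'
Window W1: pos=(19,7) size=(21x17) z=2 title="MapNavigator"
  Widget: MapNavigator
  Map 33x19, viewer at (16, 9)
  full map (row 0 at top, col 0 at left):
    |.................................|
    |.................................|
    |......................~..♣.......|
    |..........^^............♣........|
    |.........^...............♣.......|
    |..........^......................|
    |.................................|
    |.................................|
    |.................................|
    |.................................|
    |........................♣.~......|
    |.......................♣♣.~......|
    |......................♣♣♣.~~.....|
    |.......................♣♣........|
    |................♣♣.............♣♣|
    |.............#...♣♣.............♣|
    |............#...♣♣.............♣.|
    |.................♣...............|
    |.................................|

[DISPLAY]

                   ┏━━━━━━━━━━━━━━━━━━━┓           
                   ┃ MapNavigator      ┃           
                   ┠───────────────────┨           
                   ┃...^^............♣.┃           
                   ┃..^...............♣┃━━━━━┓     
                   ┃...^...............┃     ┃     
                   ┃...................┃─────┨     
                   ┃...................┃arol]┃     
                   ┃...................┃) Lig┃     
                   ┃.........@.........┃ob  ]┃     
                   ┃.................♣.┃]    ┃     
                   ┃................♣♣.┃igh▼]┃     
                   ┃...............♣♣♣.┃]    ┃     
                   ┃................♣♣.┃the▼]┃     
                   ┃.........♣♣........┃]    ┃     
                   ┃......#...♣♣.......┃     ┃     
                   ┗━━━━━━━━━━━━━━━━━━━┛     ┃     
                       ┃                     ┃     
                       ┃                     ┃     
                       ┗━━━━━━━━━━━━━━━━━━━━━┛     
                                                   


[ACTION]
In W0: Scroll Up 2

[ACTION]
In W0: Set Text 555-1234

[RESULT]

                   ┏━━━━━━━━━━━━━━━━━━━┓           
                   ┃ MapNavigator      ┃           
                   ┠───────────────────┨           
                   ┃...^^............♣.┃           
                   ┃..^...............♣┃━━━━━┓     
                   ┃...^...............┃     ┃     
                   ┃...................┃─────┨     
                   ┃...................┃55-1]┃     
                   ┃...................┃) Lig┃     
                   ┃.........@.........┃ob  ]┃     
                   ┃.................♣.┃]    ┃     
                   ┃................♣♣.┃igh▼]┃     
                   ┃...............♣♣♣.┃]    ┃     
                   ┃................♣♣.┃the▼]┃     
                   ┃.........♣♣........┃]    ┃     
                   ┃......#...♣♣.......┃     ┃     
                   ┗━━━━━━━━━━━━━━━━━━━┛     ┃     
                       ┃                     ┃     
                       ┃                     ┃     
                       ┗━━━━━━━━━━━━━━━━━━━━━┛     
                                                   


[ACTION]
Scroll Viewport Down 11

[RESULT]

                   ┃...^...............┃     ┃     
                   ┃...................┃─────┨     
                   ┃...................┃55-1]┃     
                   ┃...................┃) Lig┃     
                   ┃.........@.........┃ob  ]┃     
                   ┃.................♣.┃]    ┃     
                   ┃................♣♣.┃igh▼]┃     
                   ┃...............♣♣♣.┃]    ┃     
                   ┃................♣♣.┃the▼]┃     
                   ┃.........♣♣........┃]    ┃     
                   ┃......#...♣♣.......┃     ┃     
                   ┗━━━━━━━━━━━━━━━━━━━┛     ┃     
                       ┃                     ┃     
                       ┃                     ┃     
                       ┗━━━━━━━━━━━━━━━━━━━━━┛     
                                                   
                                                   
                                                   
                                                   
                                                   
                                                   


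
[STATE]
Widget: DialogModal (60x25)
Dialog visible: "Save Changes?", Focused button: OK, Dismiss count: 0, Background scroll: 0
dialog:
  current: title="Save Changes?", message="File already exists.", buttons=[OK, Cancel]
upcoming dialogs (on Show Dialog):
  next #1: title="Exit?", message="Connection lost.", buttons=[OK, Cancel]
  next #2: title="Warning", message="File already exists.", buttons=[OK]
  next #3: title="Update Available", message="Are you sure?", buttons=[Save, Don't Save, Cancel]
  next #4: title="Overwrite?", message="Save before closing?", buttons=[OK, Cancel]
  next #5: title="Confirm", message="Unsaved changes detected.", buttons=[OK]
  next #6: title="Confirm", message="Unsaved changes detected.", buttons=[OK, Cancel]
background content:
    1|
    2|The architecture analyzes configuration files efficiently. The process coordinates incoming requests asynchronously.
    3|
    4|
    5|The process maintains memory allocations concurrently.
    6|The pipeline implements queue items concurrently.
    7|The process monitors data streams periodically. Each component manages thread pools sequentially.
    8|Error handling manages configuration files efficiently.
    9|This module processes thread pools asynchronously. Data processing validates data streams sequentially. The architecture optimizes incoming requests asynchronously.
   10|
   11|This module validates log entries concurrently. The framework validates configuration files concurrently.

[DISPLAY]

                                                            
The architecture analyzes configuration files efficiently. T
                                                            
                                                            
The process maintains memory allocations concurrently.      
The pipeline implements queue items concurrently.           
The process monitors data streams periodically. Each compone
Error handling manages configuration files efficiently.     
This module processes thread pools asynchronously. Data proc
                                                            
This module valida┌──────────────────────┐ntly. The framewor
                  │    Save Changes?     │                  
                  │ File already exists. │                  
                  │    [OK]  Cancel      │                  
                  └──────────────────────┘                  
                                                            
                                                            
                                                            
                                                            
                                                            
                                                            
                                                            
                                                            
                                                            
                                                            


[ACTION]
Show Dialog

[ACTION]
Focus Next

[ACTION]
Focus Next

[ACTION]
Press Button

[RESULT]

                                                            
The architecture analyzes configuration files efficiently. T
                                                            
                                                            
The process maintains memory allocations concurrently.      
The pipeline implements queue items concurrently.           
The process monitors data streams periodically. Each compone
Error handling manages configuration files efficiently.     
This module processes thread pools asynchronously. Data proc
                                                            
This module validates log entries concurrently. The framewor
                                                            
                                                            
                                                            
                                                            
                                                            
                                                            
                                                            
                                                            
                                                            
                                                            
                                                            
                                                            
                                                            
                                                            


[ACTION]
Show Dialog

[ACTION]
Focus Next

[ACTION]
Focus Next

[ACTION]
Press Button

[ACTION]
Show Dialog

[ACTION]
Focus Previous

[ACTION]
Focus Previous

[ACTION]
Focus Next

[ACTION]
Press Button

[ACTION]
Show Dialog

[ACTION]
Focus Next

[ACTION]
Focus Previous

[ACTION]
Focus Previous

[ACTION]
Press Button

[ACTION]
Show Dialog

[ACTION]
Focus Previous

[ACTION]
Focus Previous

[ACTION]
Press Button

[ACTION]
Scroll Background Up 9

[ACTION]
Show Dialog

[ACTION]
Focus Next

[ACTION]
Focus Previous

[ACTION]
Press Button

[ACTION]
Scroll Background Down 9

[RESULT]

                                                            
This module validates log entries concurrently. The framewor
                                                            
                                                            
                                                            
                                                            
                                                            
                                                            
                                                            
                                                            
                                                            
                                                            
                                                            
                                                            
                                                            
                                                            
                                                            
                                                            
                                                            
                                                            
                                                            
                                                            
                                                            
                                                            
                                                            


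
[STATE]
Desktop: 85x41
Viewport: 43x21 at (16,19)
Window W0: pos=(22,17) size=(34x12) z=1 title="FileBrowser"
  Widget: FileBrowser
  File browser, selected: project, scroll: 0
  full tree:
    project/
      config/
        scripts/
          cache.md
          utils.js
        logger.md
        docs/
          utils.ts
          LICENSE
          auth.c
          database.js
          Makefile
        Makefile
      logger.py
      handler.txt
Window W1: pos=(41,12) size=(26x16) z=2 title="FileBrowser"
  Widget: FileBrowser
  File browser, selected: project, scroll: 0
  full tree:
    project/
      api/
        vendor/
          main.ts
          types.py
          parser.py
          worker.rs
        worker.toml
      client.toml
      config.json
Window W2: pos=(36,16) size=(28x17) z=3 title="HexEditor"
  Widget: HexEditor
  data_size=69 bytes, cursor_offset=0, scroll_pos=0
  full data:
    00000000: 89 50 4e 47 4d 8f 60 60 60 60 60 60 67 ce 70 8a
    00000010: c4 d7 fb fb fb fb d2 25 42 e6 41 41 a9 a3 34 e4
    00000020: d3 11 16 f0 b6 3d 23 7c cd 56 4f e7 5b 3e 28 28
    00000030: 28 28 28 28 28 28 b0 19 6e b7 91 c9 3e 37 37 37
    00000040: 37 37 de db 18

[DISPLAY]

      ┠─────────────┃00000000  89 50 4e 47 
      ┃> [-] project┃00000010  c4 d7 fb fb 
      ┃    [+] confi┃00000020  d3 11 16 f0 
      ┃    logger.py┃00000030  28 28 28 28 
      ┃    handler.t┃00000040  37 37 de db 
      ┃             ┃                      
      ┃             ┃                      
      ┃             ┃                      
      ┃             ┃                      
      ┗━━━━━━━━━━━━━┃                      
                    ┃                      
                    ┃                      
                    ┃                      
                    ┗━━━━━━━━━━━━━━━━━━━━━━
                                           
                                           
                                           
                                           
                                           
                                           
                                           


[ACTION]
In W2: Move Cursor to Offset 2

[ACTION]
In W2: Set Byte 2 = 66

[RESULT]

      ┠─────────────┃00000000  89 50 66 47 
      ┃> [-] project┃00000010  c4 d7 fb fb 
      ┃    [+] confi┃00000020  d3 11 16 f0 
      ┃    logger.py┃00000030  28 28 28 28 
      ┃    handler.t┃00000040  37 37 de db 
      ┃             ┃                      
      ┃             ┃                      
      ┃             ┃                      
      ┃             ┃                      
      ┗━━━━━━━━━━━━━┃                      
                    ┃                      
                    ┃                      
                    ┃                      
                    ┗━━━━━━━━━━━━━━━━━━━━━━
                                           
                                           
                                           
                                           
                                           
                                           
                                           


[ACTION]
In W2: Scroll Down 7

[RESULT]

      ┠─────────────┃00000040  37 37 de db 
      ┃> [-] project┃                      
      ┃    [+] confi┃                      
      ┃    logger.py┃                      
      ┃    handler.t┃                      
      ┃             ┃                      
      ┃             ┃                      
      ┃             ┃                      
      ┃             ┃                      
      ┗━━━━━━━━━━━━━┃                      
                    ┃                      
                    ┃                      
                    ┃                      
                    ┗━━━━━━━━━━━━━━━━━━━━━━
                                           
                                           
                                           
                                           
                                           
                                           
                                           


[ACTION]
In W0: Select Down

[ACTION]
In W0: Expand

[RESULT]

      ┠─────────────┃00000040  37 37 de db 
      ┃  [-] project┃                      
      ┃  > [-] confi┃                      
      ┃      [+] scr┃                      
      ┃      logger.┃                      
      ┃      [+] doc┃                      
      ┃      Makefil┃                      
      ┃    logger.py┃                      
      ┃    handler.t┃                      
      ┗━━━━━━━━━━━━━┃                      
                    ┃                      
                    ┃                      
                    ┃                      
                    ┗━━━━━━━━━━━━━━━━━━━━━━
                                           
                                           
                                           
                                           
                                           
                                           
                                           


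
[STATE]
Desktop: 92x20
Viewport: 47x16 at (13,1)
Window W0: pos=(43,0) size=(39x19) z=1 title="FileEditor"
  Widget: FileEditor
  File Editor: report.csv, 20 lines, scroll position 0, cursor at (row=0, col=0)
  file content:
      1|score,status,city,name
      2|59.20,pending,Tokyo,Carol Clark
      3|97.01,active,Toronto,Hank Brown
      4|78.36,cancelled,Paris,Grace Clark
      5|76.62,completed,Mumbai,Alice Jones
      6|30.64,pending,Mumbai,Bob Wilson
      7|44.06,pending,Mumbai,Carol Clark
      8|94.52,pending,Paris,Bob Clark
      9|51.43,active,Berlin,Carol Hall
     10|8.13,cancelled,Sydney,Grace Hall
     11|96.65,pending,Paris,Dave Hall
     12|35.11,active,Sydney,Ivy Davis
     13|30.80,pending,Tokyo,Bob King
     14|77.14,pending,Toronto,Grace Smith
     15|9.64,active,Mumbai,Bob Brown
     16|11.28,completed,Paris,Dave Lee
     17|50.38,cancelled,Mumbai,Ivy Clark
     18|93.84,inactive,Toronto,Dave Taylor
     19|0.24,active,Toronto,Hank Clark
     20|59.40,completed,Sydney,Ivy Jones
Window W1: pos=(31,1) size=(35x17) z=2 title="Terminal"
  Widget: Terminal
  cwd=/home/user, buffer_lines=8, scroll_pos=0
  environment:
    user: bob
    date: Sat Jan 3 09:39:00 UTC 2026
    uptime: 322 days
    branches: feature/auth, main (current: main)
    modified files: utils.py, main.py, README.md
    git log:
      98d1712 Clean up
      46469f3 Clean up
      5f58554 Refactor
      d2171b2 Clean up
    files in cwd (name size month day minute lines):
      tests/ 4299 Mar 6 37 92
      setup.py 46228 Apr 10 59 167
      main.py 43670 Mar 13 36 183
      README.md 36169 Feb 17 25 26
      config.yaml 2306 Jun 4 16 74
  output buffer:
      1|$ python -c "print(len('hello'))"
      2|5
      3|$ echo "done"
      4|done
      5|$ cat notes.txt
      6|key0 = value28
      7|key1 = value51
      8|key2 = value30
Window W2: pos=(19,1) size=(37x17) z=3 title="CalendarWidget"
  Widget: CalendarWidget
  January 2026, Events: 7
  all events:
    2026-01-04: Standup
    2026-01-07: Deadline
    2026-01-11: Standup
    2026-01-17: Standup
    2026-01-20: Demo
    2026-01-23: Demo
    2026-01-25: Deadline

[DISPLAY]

      ┏━━━━━━━━━━━━━━━━━━━━━━━━━━━━━━━━━━━┓━━━━
      ┃ CalendarWidget                    ┃    
      ┠───────────────────────────────────┨────
      ┃            January 2026           ┃hell
      ┃Mo Tu We Th Fr Sa Su               ┃    
      ┃          1  2  3  4*              ┃    
      ┃ 5  6  7*  8  9 10 11*             ┃    
      ┃12 13 14 15 16 17* 18              ┃    
      ┃19 20* 21 22 23* 24 25*            ┃    
      ┃26 27 28 29 30 31                  ┃    
      ┃                                   ┃    
      ┃                                   ┃    
      ┃                                   ┃    
      ┃                                   ┃    
      ┃                                   ┃    
      ┃                                   ┃    


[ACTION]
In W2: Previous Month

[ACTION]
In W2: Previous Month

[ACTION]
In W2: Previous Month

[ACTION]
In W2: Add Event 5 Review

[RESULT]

      ┏━━━━━━━━━━━━━━━━━━━━━━━━━━━━━━━━━━━┓━━━━
      ┃ CalendarWidget                    ┃    
      ┠───────────────────────────────────┨────
      ┃            October 2025           ┃hell
      ┃Mo Tu We Th Fr Sa Su               ┃    
      ┃       1  2  3  4  5*              ┃    
      ┃ 6  7  8  9 10 11 12               ┃    
      ┃13 14 15 16 17 18 19               ┃    
      ┃20 21 22 23 24 25 26               ┃    
      ┃27 28 29 30 31                     ┃    
      ┃                                   ┃    
      ┃                                   ┃    
      ┃                                   ┃    
      ┃                                   ┃    
      ┃                                   ┃    
      ┃                                   ┃    


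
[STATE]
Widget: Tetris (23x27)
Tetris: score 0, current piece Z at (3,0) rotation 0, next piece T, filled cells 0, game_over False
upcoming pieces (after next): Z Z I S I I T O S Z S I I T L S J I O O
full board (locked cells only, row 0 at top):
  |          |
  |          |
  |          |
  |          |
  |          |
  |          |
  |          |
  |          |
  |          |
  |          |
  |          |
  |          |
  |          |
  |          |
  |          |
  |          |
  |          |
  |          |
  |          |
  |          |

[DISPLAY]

   ▓▓     │Next:       
    ▓▓    │ ▒          
          │▒▒▒         
          │            
          │            
          │            
          │Score:      
          │0           
          │            
          │            
          │            
          │            
          │            
          │            
          │            
          │            
          │            
          │            
          │            
          │            
          │            
          │            
          │            
          │            
          │            
          │            
          │            


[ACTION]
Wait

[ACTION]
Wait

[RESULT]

          │Next:       
          │ ▒          
   ▓▓     │▒▒▒         
    ▓▓    │            
          │            
          │            
          │Score:      
          │0           
          │            
          │            
          │            
          │            
          │            
          │            
          │            
          │            
          │            
          │            
          │            
          │            
          │            
          │            
          │            
          │            
          │            
          │            
          │            


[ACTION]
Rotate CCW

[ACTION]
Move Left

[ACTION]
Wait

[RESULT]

          │Next:       
          │ ▒          
          │▒▒▒         
   ▓      │            
  ▓▓      │            
  ▓       │            
          │Score:      
          │0           
          │            
          │            
          │            
          │            
          │            
          │            
          │            
          │            
          │            
          │            
          │            
          │            
          │            
          │            
          │            
          │            
          │            
          │            
          │            


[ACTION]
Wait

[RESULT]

          │Next:       
          │ ▒          
          │▒▒▒         
          │            
   ▓      │            
  ▓▓      │            
  ▓       │Score:      
          │0           
          │            
          │            
          │            
          │            
          │            
          │            
          │            
          │            
          │            
          │            
          │            
          │            
          │            
          │            
          │            
          │            
          │            
          │            
          │            


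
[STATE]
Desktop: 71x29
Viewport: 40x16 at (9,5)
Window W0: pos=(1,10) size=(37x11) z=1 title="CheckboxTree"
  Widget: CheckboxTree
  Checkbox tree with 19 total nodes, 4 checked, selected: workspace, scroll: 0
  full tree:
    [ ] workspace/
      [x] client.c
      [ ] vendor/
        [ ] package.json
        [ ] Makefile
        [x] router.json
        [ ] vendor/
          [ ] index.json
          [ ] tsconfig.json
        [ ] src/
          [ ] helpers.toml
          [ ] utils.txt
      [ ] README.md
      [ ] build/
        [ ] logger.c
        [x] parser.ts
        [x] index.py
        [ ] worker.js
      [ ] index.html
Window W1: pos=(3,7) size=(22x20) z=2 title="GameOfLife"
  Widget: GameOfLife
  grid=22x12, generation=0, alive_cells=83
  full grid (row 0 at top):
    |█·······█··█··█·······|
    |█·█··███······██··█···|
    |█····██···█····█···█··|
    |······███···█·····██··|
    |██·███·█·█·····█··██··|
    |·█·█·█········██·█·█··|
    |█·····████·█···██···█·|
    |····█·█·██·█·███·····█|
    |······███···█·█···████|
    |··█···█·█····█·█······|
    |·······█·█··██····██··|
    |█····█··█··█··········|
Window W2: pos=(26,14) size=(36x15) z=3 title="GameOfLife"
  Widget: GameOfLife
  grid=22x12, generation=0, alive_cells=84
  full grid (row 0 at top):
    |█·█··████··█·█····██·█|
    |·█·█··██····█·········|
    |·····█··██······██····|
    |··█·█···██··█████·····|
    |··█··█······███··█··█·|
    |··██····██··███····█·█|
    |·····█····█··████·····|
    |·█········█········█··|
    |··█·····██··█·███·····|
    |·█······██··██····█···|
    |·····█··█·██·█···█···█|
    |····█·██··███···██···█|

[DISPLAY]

                                        
                                        
━━━━━━━━━━━━━━━┓                        
OfLife         ┃                        
───────────────┨                        
0              ┃━━━━━━━━━━━━┓           
··█··█··█······┃            ┃           
██······██··█··┃────────────┨           
█···█····█···█·┃            ┃           
███···█·····██·┃ ┏━━━━━━━━━━━━━━━━━━━━━━
·█·█·····█··██·┃ ┃ GameOfLife           
········██·█·█·┃ ┠──────────────────────
████·█···██···█┃ ┃Gen: 0                
█·██·█·███·····┃ ┃·█·█··██····█·········
███···█·█···███┃ ┃·····█··██······██····
█·█····█·█·····┃━┃··█·█···██··█████·····


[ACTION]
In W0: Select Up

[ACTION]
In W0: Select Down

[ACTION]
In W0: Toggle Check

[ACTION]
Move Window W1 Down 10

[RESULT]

                                        
                                        
                                        
                                        
━━━━━━━━━━━━━━━┓                        
OfLife         ┃━━━━━━━━━━━━┓           
───────────────┨            ┃           
0              ┃────────────┨           
··█··█··█······┃            ┃           
██······██··█··┃ ┏━━━━━━━━━━━━━━━━━━━━━━
█···█····█···█·┃ ┃ GameOfLife           
███···█·····██·┃ ┠──────────────────────
·█·█·····█··██·┃ ┃Gen: 0                
········██·█·█·┃ ┃·█·█··██····█·········
████·█···██···█┃ ┃·····█··██······██····
█·██·█·███·····┃━┃··█·█···██··█████·····


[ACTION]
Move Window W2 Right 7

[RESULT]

                                        
                                        
                                        
                                        
━━━━━━━━━━━━━━━┓                        
OfLife         ┃━━━━━━━━━━━━┓           
───────────────┨            ┃           
0              ┃────────────┨           
··█··█··█······┃            ┃           
██······██··█··┃        ┏━━━━━━━━━━━━━━━
█···█····█···█·┃        ┃ GameOfLife    
███···█·····██·┃        ┠───────────────
·█·█·····█··██·┃        ┃Gen: 0         
········██·█·█·┃        ┃·█·█··██····█··
████·█···██···█┃        ┃·····█··██·····
█·██·█·███·····┃━━━━━━━━┃··█·█···██··███


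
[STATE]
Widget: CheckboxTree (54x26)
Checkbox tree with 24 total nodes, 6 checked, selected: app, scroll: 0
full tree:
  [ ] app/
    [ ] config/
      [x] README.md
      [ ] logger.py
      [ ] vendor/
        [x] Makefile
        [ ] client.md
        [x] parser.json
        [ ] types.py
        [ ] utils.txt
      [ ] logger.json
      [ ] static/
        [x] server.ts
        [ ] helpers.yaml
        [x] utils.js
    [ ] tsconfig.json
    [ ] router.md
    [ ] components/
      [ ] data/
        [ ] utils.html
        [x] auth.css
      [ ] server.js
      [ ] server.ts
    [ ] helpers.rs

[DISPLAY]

>[-] app/                                             
   [-] config/                                        
     [x] README.md                                    
     [ ] logger.py                                    
     [-] vendor/                                      
       [x] Makefile                                   
       [ ] client.md                                  
       [x] parser.json                                
       [ ] types.py                                   
       [ ] utils.txt                                  
     [ ] logger.json                                  
     [-] static/                                      
       [x] server.ts                                  
       [ ] helpers.yaml                               
       [x] utils.js                                   
   [ ] tsconfig.json                                  
   [ ] router.md                                      
   [-] components/                                    
     [-] data/                                        
       [ ] utils.html                                 
       [x] auth.css                                   
     [ ] server.js                                    
     [ ] server.ts                                    
   [ ] helpers.rs                                     
                                                      
                                                      


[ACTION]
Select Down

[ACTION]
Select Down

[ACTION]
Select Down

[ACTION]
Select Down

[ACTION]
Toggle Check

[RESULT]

 [-] app/                                             
   [-] config/                                        
     [x] README.md                                    
     [ ] logger.py                                    
>    [x] vendor/                                      
       [x] Makefile                                   
       [x] client.md                                  
       [x] parser.json                                
       [x] types.py                                   
       [x] utils.txt                                  
     [ ] logger.json                                  
     [-] static/                                      
       [x] server.ts                                  
       [ ] helpers.yaml                               
       [x] utils.js                                   
   [ ] tsconfig.json                                  
   [ ] router.md                                      
   [-] components/                                    
     [-] data/                                        
       [ ] utils.html                                 
       [x] auth.css                                   
     [ ] server.js                                    
     [ ] server.ts                                    
   [ ] helpers.rs                                     
                                                      
                                                      
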